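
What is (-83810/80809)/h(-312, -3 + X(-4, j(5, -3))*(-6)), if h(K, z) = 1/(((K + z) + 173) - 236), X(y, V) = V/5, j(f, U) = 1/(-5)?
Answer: 158300328/404045 ≈ 391.79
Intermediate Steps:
j(f, U) = -⅕
X(y, V) = V/5 (X(y, V) = V*(⅕) = V/5)
h(K, z) = 1/(-63 + K + z) (h(K, z) = 1/((173 + K + z) - 236) = 1/(-63 + K + z))
(-83810/80809)/h(-312, -3 + X(-4, j(5, -3))*(-6)) = (-83810/80809)/(1/(-63 - 312 + (-3 + ((⅕)*(-⅕))*(-6)))) = (-83810*1/80809)/(1/(-63 - 312 + (-3 - 1/25*(-6)))) = -83810/(80809*(1/(-63 - 312 + (-3 + 6/25)))) = -83810/(80809*(1/(-63 - 312 - 69/25))) = -83810/(80809*(1/(-9444/25))) = -83810/(80809*(-25/9444)) = -83810/80809*(-9444/25) = 158300328/404045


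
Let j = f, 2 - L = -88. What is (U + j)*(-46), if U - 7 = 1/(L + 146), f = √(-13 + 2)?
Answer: -38019/118 - 46*I*√11 ≈ -322.19 - 152.56*I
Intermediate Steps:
L = 90 (L = 2 - 1*(-88) = 2 + 88 = 90)
f = I*√11 (f = √(-11) = I*√11 ≈ 3.3166*I)
j = I*√11 ≈ 3.3166*I
U = 1653/236 (U = 7 + 1/(90 + 146) = 7 + 1/236 = 1653/236 ≈ 7.0042)
(U + j)*(-46) = (1653/236 + I*√11)*(-46) = -38019/118 - 46*I*√11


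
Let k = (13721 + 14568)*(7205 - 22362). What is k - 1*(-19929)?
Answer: -428756444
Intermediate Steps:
k = -428776373 (k = 28289*(-15157) = -428776373)
k - 1*(-19929) = -428776373 - 1*(-19929) = -428776373 + 19929 = -428756444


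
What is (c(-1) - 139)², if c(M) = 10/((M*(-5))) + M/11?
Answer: 2274064/121 ≈ 18794.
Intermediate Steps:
c(M) = -2/M + M/11 (c(M) = 10/((-5*M)) + M*(1/11) = 10*(-1/(5*M)) + M/11 = -2/M + M/11)
(c(-1) - 139)² = ((-2/(-1) + (1/11)*(-1)) - 139)² = ((-2*(-1) - 1/11) - 139)² = ((2 - 1/11) - 139)² = (21/11 - 139)² = (-1508/11)² = 2274064/121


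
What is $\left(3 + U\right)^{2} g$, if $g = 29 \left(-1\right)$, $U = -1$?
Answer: $-116$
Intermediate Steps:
$g = -29$
$\left(3 + U\right)^{2} g = \left(3 - 1\right)^{2} \left(-29\right) = 2^{2} \left(-29\right) = 4 \left(-29\right) = -116$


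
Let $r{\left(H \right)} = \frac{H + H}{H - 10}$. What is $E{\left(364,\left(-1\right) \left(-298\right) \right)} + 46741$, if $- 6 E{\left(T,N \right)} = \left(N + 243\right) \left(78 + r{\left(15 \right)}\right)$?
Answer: $39167$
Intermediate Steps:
$r{\left(H \right)} = \frac{2 H}{-10 + H}$
$E{\left(T,N \right)} = -3402 - 14 N$ ($E{\left(T,N \right)} = - \frac{\left(N + 243\right) \left(78 + 2 \cdot 15 \frac{1}{-10 + 15}\right)}{6} = - \frac{\left(243 + N\right) \left(78 + 2 \cdot 15 \cdot \frac{1}{5}\right)}{6} = - \frac{\left(243 + N\right) \left(78 + 6\right)}{6} = - \frac{\left(243 + N\right) 84}{6} = - \frac{20412 + 84 N}{6} = -3402 - 14 N$)
$E{\left(364,\left(-1\right) \left(-298\right) \right)} + 46741 = \left(-3402 - 14 \left(\left(-1\right) \left(-298\right)\right)\right) + 46741 = \left(-3402 - 4172\right) + 46741 = -7574 + 46741 = 39167$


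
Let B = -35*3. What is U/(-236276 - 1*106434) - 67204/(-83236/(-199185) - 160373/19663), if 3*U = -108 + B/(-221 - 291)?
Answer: 6597816542880899106227/759704839789368320 ≈ 8684.7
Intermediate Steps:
B = -105
U = -18397/512 (U = (-108 - 105/(-221 - 291))/3 = (-108 - 105/(-512))/3 = (-108 - 105*(-1/512))/3 = (-108 + 105/512)/3 = (⅓)*(-55191/512) = -18397/512 ≈ -35.932)
U/(-236276 - 1*106434) - 67204/(-83236/(-199185) - 160373/19663) = -18397/(512*(-236276 - 1*106434)) - 67204/(-83236/(-199185) - 160373/19663) = -18397/(512*(-236276 - 106434)) - 67204/(-83236*(-1/199185) - 160373*1/19663) = -18397/512/(-342710) - 67204/(83236/199185 - 160373/19663) = -18397/512*(-1/342710) - 67204/(-4329603791/559510665) = 18397/175467520 - 67204*(-559510665/4329603791) = 18397/175467520 + 37601354730660/4329603791 = 6597816542880899106227/759704839789368320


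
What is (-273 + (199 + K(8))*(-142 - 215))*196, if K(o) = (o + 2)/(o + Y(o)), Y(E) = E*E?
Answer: -41962963/3 ≈ -1.3988e+7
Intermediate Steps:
Y(E) = E**2
K(o) = (2 + o)/(o + o**2) (K(o) = (o + 2)/(o + o**2) = (2 + o)/(o + o**2))
(-273 + (199 + K(8))*(-142 - 215))*196 = (-273 + (199 + (2 + 8)/(8*(1 + 8)))*(-142 - 215))*196 = (-273 + (199 + (1/8)*10/9)*(-357))*196 = (-273 + (199 + (1/8)*(1/9)*10)*(-357))*196 = (-273 + (199 + 5/36)*(-357))*196 = (-273 + (7169/36)*(-357))*196 = (-273 - 853111/12)*196 = -856387/12*196 = -41962963/3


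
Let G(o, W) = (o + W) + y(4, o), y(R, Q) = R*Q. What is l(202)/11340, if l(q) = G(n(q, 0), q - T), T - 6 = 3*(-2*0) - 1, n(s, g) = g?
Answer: 197/11340 ≈ 0.017372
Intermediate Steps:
y(R, Q) = Q*R
T = 5 (T = 6 + (3*(-2*0) - 1) = 6 + (3*0 - 1) = 6 + (0 - 1) = 6 - 1 = 5)
G(o, W) = W + 5*o (G(o, W) = (o + W) + o*4 = (W + o) + 4*o = W + 5*o)
l(q) = -5 + q (l(q) = (q - 1*5) + 5*0 = (q - 5) + 0 = (-5 + q) + 0 = -5 + q)
l(202)/11340 = (-5 + 202)/11340 = 197*(1/11340) = 197/11340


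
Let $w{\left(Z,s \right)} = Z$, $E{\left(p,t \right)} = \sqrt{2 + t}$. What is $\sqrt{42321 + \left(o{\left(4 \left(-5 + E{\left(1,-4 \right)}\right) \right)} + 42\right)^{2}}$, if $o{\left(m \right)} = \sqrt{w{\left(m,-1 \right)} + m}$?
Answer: $\sqrt{42321 + 4 \left(21 + \sqrt{2} \sqrt{-5 + i \sqrt{2}}\right)^{2}} \approx 210.05 + 1.304 i$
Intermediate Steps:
$o{\left(m \right)} = \sqrt{2} \sqrt{m}$ ($o{\left(m \right)} = \sqrt{m + m} = \sqrt{2 m} = \sqrt{2} \sqrt{m}$)
$\sqrt{42321 + \left(o{\left(4 \left(-5 + E{\left(1,-4 \right)}\right) \right)} + 42\right)^{2}} = \sqrt{42321 + \left(\sqrt{2} \sqrt{4 \left(-5 + \sqrt{2 - 4}\right)} + 42\right)^{2}} = \sqrt{42321 + \left(\sqrt{2} \sqrt{4 \left(-5 + \sqrt{-2}\right)} + 42\right)^{2}} = \sqrt{42321 + \left(\sqrt{2} \sqrt{4 \left(-5 + i \sqrt{2}\right)} + 42\right)^{2}} = \sqrt{42321 + \left(\sqrt{2} \sqrt{-20 + 4 i \sqrt{2}} + 42\right)^{2}} = \sqrt{42321 + \left(42 + \sqrt{2} \sqrt{-20 + 4 i \sqrt{2}}\right)^{2}}$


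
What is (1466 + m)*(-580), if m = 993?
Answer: -1426220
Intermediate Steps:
(1466 + m)*(-580) = (1466 + 993)*(-580) = 2459*(-580) = -1426220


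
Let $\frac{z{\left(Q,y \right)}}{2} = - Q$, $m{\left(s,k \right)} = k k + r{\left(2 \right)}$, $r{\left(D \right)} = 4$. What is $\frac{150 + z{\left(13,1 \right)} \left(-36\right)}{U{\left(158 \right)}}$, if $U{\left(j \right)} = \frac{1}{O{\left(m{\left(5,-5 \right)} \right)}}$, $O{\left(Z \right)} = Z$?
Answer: $31494$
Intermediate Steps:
$m{\left(s,k \right)} = 4 + k^{2}$ ($m{\left(s,k \right)} = k k + 4 = k^{2} + 4 = 4 + k^{2}$)
$z{\left(Q,y \right)} = - 2 Q$ ($z{\left(Q,y \right)} = 2 \left(- Q\right) = - 2 Q$)
$U{\left(j \right)} = \frac{1}{29}$ ($U{\left(j \right)} = \frac{1}{4 + \left(-5\right)^{2}} = \frac{1}{4 + 25} = \frac{1}{29}$)
$\frac{150 + z{\left(13,1 \right)} \left(-36\right)}{U{\left(158 \right)}} = \left(150 + \left(-2\right) 13 \left(-36\right)\right) \frac{1}{\frac{1}{29}} = \left(150 - -936\right) 29 = \left(150 + 936\right) 29 = 1086 \cdot 29 = 31494$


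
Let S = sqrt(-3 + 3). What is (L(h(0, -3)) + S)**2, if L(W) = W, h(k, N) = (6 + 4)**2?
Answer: 10000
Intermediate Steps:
h(k, N) = 100 (h(k, N) = 10**2 = 100)
S = 0 (S = sqrt(0) = 0)
(L(h(0, -3)) + S)**2 = (100 + 0)**2 = 100**2 = 10000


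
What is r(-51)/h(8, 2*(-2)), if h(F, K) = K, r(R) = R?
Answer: 51/4 ≈ 12.750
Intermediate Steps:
r(-51)/h(8, 2*(-2)) = -51/(2*(-2)) = -51/(-4) = -51*(-¼) = 51/4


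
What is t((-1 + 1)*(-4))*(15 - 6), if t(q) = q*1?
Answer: 0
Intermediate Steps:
t(q) = q
t((-1 + 1)*(-4))*(15 - 6) = ((-1 + 1)*(-4))*(15 - 6) = (0*(-4))*9 = 0*9 = 0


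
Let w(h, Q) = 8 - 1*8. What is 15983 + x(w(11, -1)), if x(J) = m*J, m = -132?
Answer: 15983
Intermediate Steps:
w(h, Q) = 0 (w(h, Q) = 8 - 8 = 0)
x(J) = -132*J
15983 + x(w(11, -1)) = 15983 - 132*0 = 15983 + 0 = 15983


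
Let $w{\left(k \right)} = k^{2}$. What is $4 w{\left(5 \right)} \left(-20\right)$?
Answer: $-2000$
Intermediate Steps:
$4 w{\left(5 \right)} \left(-20\right) = 4 \cdot 5^{2} \left(-20\right) = 4 \cdot 25 \left(-20\right) = 100 \left(-20\right) = -2000$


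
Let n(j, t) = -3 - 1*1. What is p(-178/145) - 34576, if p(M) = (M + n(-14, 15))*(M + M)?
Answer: -726690552/21025 ≈ -34563.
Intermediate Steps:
n(j, t) = -4 (n(j, t) = -3 - 1 = -4)
p(M) = 2*M*(-4 + M) (p(M) = (M - 4)*(M + M) = (-4 + M)*(2*M) = 2*M*(-4 + M))
p(-178/145) - 34576 = 2*(-178/145)*(-4 - 178/145) - 34576 = 2*(-178/145)*(-758/145) - 34576 = 269848/21025 - 34576 = -726690552/21025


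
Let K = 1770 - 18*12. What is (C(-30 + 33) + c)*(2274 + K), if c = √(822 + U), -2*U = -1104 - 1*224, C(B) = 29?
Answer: 111012 + 3828*√1486 ≈ 2.5858e+5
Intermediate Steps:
U = 664 (U = -(-1104 - 1*224)/2 = -(-1104 - 224)/2 = -½*(-1328) = 664)
c = √1486 (c = √(822 + 664) = √1486 ≈ 38.549)
K = 1554 (K = 1770 - 1*216 = 1770 - 216 = 1554)
(C(-30 + 33) + c)*(2274 + K) = (29 + √1486)*(2274 + 1554) = (29 + √1486)*3828 = 111012 + 3828*√1486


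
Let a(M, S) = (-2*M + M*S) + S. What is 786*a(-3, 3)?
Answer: 0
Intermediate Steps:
a(M, S) = S - 2*M + M*S
786*a(-3, 3) = 786*(3 - 2*(-3) - 3*3) = 786*(3 + 6 - 9) = 786*0 = 0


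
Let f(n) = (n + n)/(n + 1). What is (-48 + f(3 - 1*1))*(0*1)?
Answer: 0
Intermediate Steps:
f(n) = 2*n/(1 + n) (f(n) = (2*n)/(1 + n) = 2*n/(1 + n))
(-48 + f(3 - 1*1))*(0*1) = (-48 + 2*(3 - 1*1)/(1 + (3 - 1*1)))*(0*1) = (-48 + 2*(3 - 1)/(1 + (3 - 1)))*0 = (-48 + 2*2/(1 + 2))*0 = (-48 + 2*2/3)*0 = (-48 + 2*2*(1/3))*0 = (-48 + 4/3)*0 = -140/3*0 = 0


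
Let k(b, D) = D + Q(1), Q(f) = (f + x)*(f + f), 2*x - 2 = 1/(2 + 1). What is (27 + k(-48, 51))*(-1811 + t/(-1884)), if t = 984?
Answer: -23416341/157 ≈ -1.4915e+5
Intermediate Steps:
x = 7/6 (x = 1 + 1/(2*(2 + 1)) = 1 + (½)/3 = 1 + (½)*(⅓) = 1 + ⅙ = 7/6 ≈ 1.1667)
Q(f) = 2*f*(7/6 + f) (Q(f) = (f + 7/6)*(f + f) = (7/6 + f)*(2*f) = 2*f*(7/6 + f))
k(b, D) = 13/3 + D (k(b, D) = D + (⅓)*1*(7 + 6*1) = D + (⅓)*1*(7 + 6) = D + (⅓)*1*13 = D + 13/3 = 13/3 + D)
(27 + k(-48, 51))*(-1811 + t/(-1884)) = (27 + (13/3 + 51))*(-1811 + 984/(-1884)) = (27 + 166/3)*(-1811 + 984*(-1/1884)) = 247*(-1811 - 82/157)/3 = (247/3)*(-284409/157) = -23416341/157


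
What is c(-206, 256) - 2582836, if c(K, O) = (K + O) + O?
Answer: -2582530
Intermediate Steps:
c(K, O) = K + 2*O
c(-206, 256) - 2582836 = (-206 + 2*256) - 2582836 = (-206 + 512) - 2582836 = 306 - 2582836 = -2582530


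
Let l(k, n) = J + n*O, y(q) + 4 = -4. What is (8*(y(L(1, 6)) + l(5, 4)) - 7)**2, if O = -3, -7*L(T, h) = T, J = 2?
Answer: 22801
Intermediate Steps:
L(T, h) = -T/7
y(q) = -8 (y(q) = -4 - 4 = -8)
l(k, n) = 2 - 3*n (l(k, n) = 2 + n*(-3) = 2 - 3*n)
(8*(y(L(1, 6)) + l(5, 4)) - 7)**2 = (8*(-8 + (2 - 3*4)) - 7)**2 = (8*(-8 + (2 - 12)) - 7)**2 = (8*(-8 - 10) - 7)**2 = (8*(-18) - 7)**2 = (-144 - 7)**2 = (-151)**2 = 22801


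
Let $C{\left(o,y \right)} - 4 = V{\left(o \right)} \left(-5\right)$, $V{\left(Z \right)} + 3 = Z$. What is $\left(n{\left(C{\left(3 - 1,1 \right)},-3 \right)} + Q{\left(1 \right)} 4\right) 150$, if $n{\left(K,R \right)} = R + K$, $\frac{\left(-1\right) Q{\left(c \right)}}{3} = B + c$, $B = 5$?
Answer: $-9900$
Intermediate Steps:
$V{\left(Z \right)} = -3 + Z$
$Q{\left(c \right)} = -15 - 3 c$ ($Q{\left(c \right)} = - 3 \left(5 + c\right) = -15 - 3 c$)
$C{\left(o,y \right)} = 19 - 5 o$ ($C{\left(o,y \right)} = 4 + \left(-3 + o\right) \left(-5\right) = 4 - \left(-15 + 5 o\right) = 19 - 5 o$)
$n{\left(K,R \right)} = K + R$
$\left(n{\left(C{\left(3 - 1,1 \right)},-3 \right)} + Q{\left(1 \right)} 4\right) 150 = \left(\left(\left(19 - 5 \left(3 - 1\right)\right) - 3\right) + \left(-15 - 3\right) 4\right) 150 = \left(\left(\left(19 - 10\right) - 3\right) - 72\right) 150 = \left(\left(9 - 3\right) - 72\right) 150 = \left(6 - 72\right) 150 = \left(-66\right) 150 = -9900$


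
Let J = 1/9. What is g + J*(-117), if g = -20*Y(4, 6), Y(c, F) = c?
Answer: -93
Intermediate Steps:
J = 1/9 ≈ 0.11111
g = -80 (g = -20*4 = -80)
g + J*(-117) = -80 + (1/9)*(-117) = -80 - 13 = -93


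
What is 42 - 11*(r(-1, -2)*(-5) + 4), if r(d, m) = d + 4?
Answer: 163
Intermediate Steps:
r(d, m) = 4 + d
42 - 11*(r(-1, -2)*(-5) + 4) = 42 - 11*((4 - 1)*(-5) + 4) = 42 - 11*(3*(-5) + 4) = 42 - 11*(-15 + 4) = 42 - 11*(-11) = 42 + 121 = 163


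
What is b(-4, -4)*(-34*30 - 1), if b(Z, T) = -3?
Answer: 3063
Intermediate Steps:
b(-4, -4)*(-34*30 - 1) = -3*(-34*30 - 1) = -3*(-1020 - 1) = -3*(-1021) = 3063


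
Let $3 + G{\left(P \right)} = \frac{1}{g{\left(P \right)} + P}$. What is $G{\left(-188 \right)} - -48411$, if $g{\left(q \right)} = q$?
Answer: $\frac{18201407}{376} \approx 48408.0$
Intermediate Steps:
$G{\left(P \right)} = -3 + \frac{1}{2 P}$ ($G{\left(P \right)} = -3 + \frac{1}{P + P} = -3 + \frac{1}{2 P}$)
$G{\left(-188 \right)} - -48411 = \left(-3 + \frac{1}{2 \left(-188\right)}\right) - -48411 = \left(-3 + \frac{1}{2} \left(- \frac{1}{188}\right)\right) + 48411 = \left(-3 - \frac{1}{376}\right) + 48411 = - \frac{1129}{376} + 48411 = \frac{18201407}{376}$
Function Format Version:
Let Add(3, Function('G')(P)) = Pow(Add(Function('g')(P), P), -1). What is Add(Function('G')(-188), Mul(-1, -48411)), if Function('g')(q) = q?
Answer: Rational(18201407, 376) ≈ 48408.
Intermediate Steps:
Function('G')(P) = Add(-3, Mul(Rational(1, 2), Pow(P, -1))) (Function('G')(P) = Add(-3, Pow(Add(P, P), -1)) = Add(-3, Pow(Mul(2, P), -1)) = Add(-3, Mul(Rational(1, 2), Pow(P, -1))))
Add(Function('G')(-188), Mul(-1, -48411)) = Add(Add(-3, Mul(Rational(1, 2), Pow(-188, -1))), Mul(-1, -48411)) = Add(Add(-3, Mul(Rational(1, 2), Rational(-1, 188))), 48411) = Add(Add(-3, Rational(-1, 376)), 48411) = Add(Rational(-1129, 376), 48411) = Rational(18201407, 376)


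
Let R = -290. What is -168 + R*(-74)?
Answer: 21292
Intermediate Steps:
-168 + R*(-74) = -168 - 290*(-74) = -168 + 21460 = 21292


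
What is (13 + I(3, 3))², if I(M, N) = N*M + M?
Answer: 625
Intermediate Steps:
I(M, N) = M + M*N (I(M, N) = M*N + M = M + M*N)
(13 + I(3, 3))² = (13 + 3*(1 + 3))² = (13 + 3*4)² = (13 + 12)² = 25² = 625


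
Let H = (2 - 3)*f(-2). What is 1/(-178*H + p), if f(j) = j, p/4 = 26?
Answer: -1/252 ≈ -0.0039683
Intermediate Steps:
p = 104 (p = 4*26 = 104)
H = 2 (H = (2 - 3)*(-2) = -1*(-2) = 2)
1/(-178*H + p) = 1/(-178*2 + 104) = 1/(-356 + 104) = 1/(-252) = -1/252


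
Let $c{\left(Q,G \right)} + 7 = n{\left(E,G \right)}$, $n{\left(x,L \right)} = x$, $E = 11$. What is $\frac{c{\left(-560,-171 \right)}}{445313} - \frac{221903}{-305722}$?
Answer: $\frac{98817513527}{136141980986} \approx 0.72584$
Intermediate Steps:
$c{\left(Q,G \right)} = 4$ ($c{\left(Q,G \right)} = -7 + 11 = 4$)
$\frac{c{\left(-560,-171 \right)}}{445313} - \frac{221903}{-305722} = \frac{4}{445313} - \frac{221903}{-305722} = 4 \cdot \frac{1}{445313} - - \frac{221903}{305722} = \frac{4}{445313} + \frac{221903}{305722} = \frac{98817513527}{136141980986}$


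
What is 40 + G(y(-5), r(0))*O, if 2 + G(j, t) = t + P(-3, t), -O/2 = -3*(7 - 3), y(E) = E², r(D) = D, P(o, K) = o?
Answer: -80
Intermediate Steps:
O = 24 (O = -(-6)*(7 - 3) = -(-6)*4 = -2*(-12) = 24)
G(j, t) = -5 + t (G(j, t) = -2 + (t - 3) = -2 + (-3 + t) = -5 + t)
40 + G(y(-5), r(0))*O = 40 + (-5 + 0)*24 = 40 - 5*24 = 40 - 120 = -80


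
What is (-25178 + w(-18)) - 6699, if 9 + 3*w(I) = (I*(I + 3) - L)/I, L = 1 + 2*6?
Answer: -1721777/54 ≈ -31885.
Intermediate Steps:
L = 13 (L = 1 + 12 = 13)
w(I) = -3 + (-13 + I*(3 + I))/(3*I) (w(I) = -3 + ((I*(I + 3) - 1*13)/I)/3 = -3 + ((I*(3 + I) - 13)/I)/3 = -3 + ((-13 + I*(3 + I))/I)/3 = -3 + (-13 + I*(3 + I))/(3*I))
(-25178 + w(-18)) - 6699 = (-25178 + (1/3)*(-13 - 18*(-6 - 18))/(-18)) - 6699 = (-25178 + (1/3)*(-1/18)*(-13 - 18*(-24))) - 6699 = (-25178 + (1/3)*(-1/18)*(-13 + 432)) - 6699 = (-25178 + (1/3)*(-1/18)*419) - 6699 = (-25178 - 419/54) - 6699 = -1360031/54 - 6699 = -1721777/54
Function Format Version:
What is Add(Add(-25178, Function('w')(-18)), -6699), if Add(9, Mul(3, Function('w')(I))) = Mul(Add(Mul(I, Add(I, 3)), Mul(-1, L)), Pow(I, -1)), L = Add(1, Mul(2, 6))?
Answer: Rational(-1721777, 54) ≈ -31885.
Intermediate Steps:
L = 13 (L = Add(1, 12) = 13)
Function('w')(I) = Add(-3, Mul(Rational(1, 3), Pow(I, -1), Add(-13, Mul(I, Add(3, I))))) (Function('w')(I) = Add(-3, Mul(Rational(1, 3), Mul(Add(Mul(I, Add(I, 3)), Mul(-1, 13)), Pow(I, -1)))) = Add(-3, Mul(Rational(1, 3), Mul(Add(Mul(I, Add(3, I)), -13), Pow(I, -1)))) = Add(-3, Mul(Rational(1, 3), Mul(Add(-13, Mul(I, Add(3, I))), Pow(I, -1)))) = Add(-3, Mul(Rational(1, 3), Mul(Pow(I, -1), Add(-13, Mul(I, Add(3, I)))))) = Add(-3, Mul(Rational(1, 3), Pow(I, -1), Add(-13, Mul(I, Add(3, I))))))
Add(Add(-25178, Function('w')(-18)), -6699) = Add(Add(-25178, Mul(Rational(1, 3), Pow(-18, -1), Add(-13, Mul(-18, Add(-6, -18))))), -6699) = Add(Add(-25178, Mul(Rational(1, 3), Rational(-1, 18), Add(-13, Mul(-18, -24)))), -6699) = Add(Add(-25178, Mul(Rational(1, 3), Rational(-1, 18), Add(-13, 432))), -6699) = Add(Add(-25178, Mul(Rational(1, 3), Rational(-1, 18), 419)), -6699) = Add(Add(-25178, Rational(-419, 54)), -6699) = Add(Rational(-1360031, 54), -6699) = Rational(-1721777, 54)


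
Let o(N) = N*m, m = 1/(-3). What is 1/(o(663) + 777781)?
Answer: 1/777560 ≈ 1.2861e-6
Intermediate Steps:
m = -⅓ ≈ -0.33333
o(N) = -N/3 (o(N) = N*(-⅓) = -N/3)
1/(o(663) + 777781) = 1/(-⅓*663 + 777781) = 1/(-221 + 777781) = 1/777560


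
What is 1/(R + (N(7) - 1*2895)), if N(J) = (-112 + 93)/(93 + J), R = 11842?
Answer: 100/894681 ≈ 0.00011177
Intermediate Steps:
N(J) = -19/(93 + J)
1/(R + (N(7) - 1*2895)) = 1/(11842 + (-19/(93 + 7) - 1*2895)) = 1/(11842 + (-19/100 - 2895)) = 1/(11842 - 289519/100) = 1/(894681/100) = 100/894681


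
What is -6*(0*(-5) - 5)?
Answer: 30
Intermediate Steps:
-6*(0*(-5) - 5) = -6*(0 - 5) = -6*(-5) = 30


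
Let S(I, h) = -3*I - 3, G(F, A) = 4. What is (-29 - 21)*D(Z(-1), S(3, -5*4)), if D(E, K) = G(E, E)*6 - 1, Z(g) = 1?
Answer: -1150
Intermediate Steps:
S(I, h) = -3 - 3*I
D(E, K) = 23 (D(E, K) = 4*6 - 1 = 24 - 1 = 23)
(-29 - 21)*D(Z(-1), S(3, -5*4)) = (-29 - 21)*23 = -50*23 = -1150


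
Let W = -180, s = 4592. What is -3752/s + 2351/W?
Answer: -102421/7380 ≈ -13.878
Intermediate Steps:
-3752/s + 2351/W = -3752/4592 + 2351/(-180) = -3752*1/4592 + 2351*(-1/180) = -67/82 - 2351/180 = -102421/7380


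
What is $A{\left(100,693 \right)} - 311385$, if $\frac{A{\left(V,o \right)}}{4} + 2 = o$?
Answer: $-308621$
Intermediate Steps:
$A{\left(V,o \right)} = -8 + 4 o$
$A{\left(100,693 \right)} - 311385 = \left(-8 + 4 \cdot 693\right) - 311385 = \left(-8 + 2772\right) - 311385 = 2764 - 311385 = -308621$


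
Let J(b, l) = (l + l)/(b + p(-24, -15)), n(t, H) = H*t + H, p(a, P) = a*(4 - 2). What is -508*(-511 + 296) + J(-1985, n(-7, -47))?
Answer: 222043696/2033 ≈ 1.0922e+5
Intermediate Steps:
p(a, P) = 2*a (p(a, P) = a*2 = 2*a)
n(t, H) = H + H*t
J(b, l) = 2*l/(-48 + b) (J(b, l) = (l + l)/(b + 2*(-24)) = (2*l)/(b - 48) = (2*l)/(-48 + b) = 2*l/(-48 + b))
-508*(-511 + 296) + J(-1985, n(-7, -47)) = -508*(-511 + 296) + 2*(-47*(1 - 7))/(-48 - 1985) = -508*(-215) + 2*(-47*(-6))/(-2033) = 109220 + 2*282*(-1/2033) = 109220 - 564/2033 = 222043696/2033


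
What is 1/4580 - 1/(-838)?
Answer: 2709/1919020 ≈ 0.0014117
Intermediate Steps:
1/4580 - 1/(-838) = 1/4580 - 1*(-1/838) = 1/4580 + 1/838 = 2709/1919020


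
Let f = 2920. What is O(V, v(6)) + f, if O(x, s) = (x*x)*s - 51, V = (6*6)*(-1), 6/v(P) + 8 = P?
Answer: -1019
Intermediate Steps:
v(P) = 6/(-8 + P)
V = -36 (V = 36*(-1) = -36)
O(x, s) = -51 + s*x² (O(x, s) = x²*s - 51 = s*x² - 51 = -51 + s*x²)
O(V, v(6)) + f = (-51 + (6/(-8 + 6))*(-36)²) + 2920 = (-51 + (6/(-2))*1296) + 2920 = (-51 + (6*(-½))*1296) + 2920 = (-51 - 3*1296) + 2920 = (-51 - 3888) + 2920 = -3939 + 2920 = -1019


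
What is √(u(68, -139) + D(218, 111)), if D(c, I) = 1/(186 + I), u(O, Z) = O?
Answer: √666501/99 ≈ 8.2464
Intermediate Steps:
√(u(68, -139) + D(218, 111)) = √(68 + 1/(186 + 111)) = √(68 + 1/297) = √(20197/297) = √666501/99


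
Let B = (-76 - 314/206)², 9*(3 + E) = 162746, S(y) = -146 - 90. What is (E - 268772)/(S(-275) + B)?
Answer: -23936333461/551308509 ≈ -43.417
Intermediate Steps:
S(y) = -236
E = 162719/9 (E = -3 + (⅑)*162746 = -3 + 162746/9 = 162719/9 ≈ 18080.)
B = 63760225/10609 (B = (-76 - 314*1/206)² = (-76 - 157/103)² = (-7985/103)² = 63760225/10609 ≈ 6010.0)
(E - 268772)/(S(-275) + B) = (162719/9 - 268772)/(-236 + 63760225/10609) = -2256229/(9*61256501/10609) = -2256229/9*10609/61256501 = -23936333461/551308509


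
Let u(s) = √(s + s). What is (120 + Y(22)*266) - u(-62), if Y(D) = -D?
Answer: -5732 - 2*I*√31 ≈ -5732.0 - 11.136*I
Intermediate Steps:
u(s) = √2*√s (u(s) = √(2*s) = √2*√s)
(120 + Y(22)*266) - u(-62) = (120 - 1*22*266) - √2*√(-62) = (120 - 22*266) - √2*I*√62 = (120 - 5852) - 2*I*√31 = -5732 - 2*I*√31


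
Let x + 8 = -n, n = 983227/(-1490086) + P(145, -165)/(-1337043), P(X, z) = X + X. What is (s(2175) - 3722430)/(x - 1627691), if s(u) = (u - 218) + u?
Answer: 7407998777183762004/3242878142601676201 ≈ 2.2844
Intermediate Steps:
s(u) = -218 + 2*u (s(u) = (-218 + u) + u = -218 + 2*u)
P(X, z) = 2*X
n = -1315048902701/1992309055698 (n = 983227/(-1490086) + (2*145)/(-1337043) = 983227*(-1/1490086) + 290*(-1/1337043) = -983227/1490086 - 290/1337043 = -1315048902701/1992309055698 ≈ -0.66006)
x = -14623423542883/1992309055698 (x = -8 - 1*(-1315048902701/1992309055698) = -8 + 1315048902701/1992309055698 = -14623423542883/1992309055698 ≈ -7.3399)
(s(2175) - 3722430)/(x - 1627691) = ((-218 + 2*2175) - 3722430)/(-14623423542883/1992309055698 - 1627691) = ((-218 + 4350) - 3722430)/(-3242878142601676201/1992309055698) = (4132 - 3722430)*(-1992309055698/3242878142601676201) = -3718298*(-1992309055698/3242878142601676201) = 7407998777183762004/3242878142601676201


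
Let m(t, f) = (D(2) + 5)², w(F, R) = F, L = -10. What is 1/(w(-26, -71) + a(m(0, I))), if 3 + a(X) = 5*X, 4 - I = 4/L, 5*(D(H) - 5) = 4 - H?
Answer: 5/2559 ≈ 0.0019539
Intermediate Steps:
D(H) = 29/5 - H/5 (D(H) = 5 + (4 - H)/5 = 5 + (⅘ - H/5) = 29/5 - H/5)
I = 22/5 (I = 4 - 4/(-10) = 4 - 4*(-1)/10 = 4 - 1*(-⅖) = 4 + ⅖ = 22/5 ≈ 4.4000)
m(t, f) = 2704/25 (m(t, f) = ((29/5 - ⅕*2) + 5)² = ((29/5 - ⅖) + 5)² = (27/5 + 5)² = (52/5)² = 2704/25)
a(X) = -3 + 5*X
1/(w(-26, -71) + a(m(0, I))) = 1/(-26 + (-3 + 5*(2704/25))) = 1/(-26 + (-3 + 2704/5)) = 1/(-26 + 2689/5) = 1/(2559/5) = 5/2559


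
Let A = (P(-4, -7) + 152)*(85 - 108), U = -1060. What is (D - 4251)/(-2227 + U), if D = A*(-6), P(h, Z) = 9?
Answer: -17967/3287 ≈ -5.4661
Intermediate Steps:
A = -3703 (A = (9 + 152)*(85 - 108) = 161*(-23) = -3703)
D = 22218 (D = -3703*(-6) = 22218)
(D - 4251)/(-2227 + U) = (22218 - 4251)/(-2227 - 1060) = 17967/(-3287) = 17967*(-1/3287) = -17967/3287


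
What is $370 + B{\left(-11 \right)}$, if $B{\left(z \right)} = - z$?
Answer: $381$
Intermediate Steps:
$370 + B{\left(-11 \right)} = 370 - -11 = 370 + 11 = 381$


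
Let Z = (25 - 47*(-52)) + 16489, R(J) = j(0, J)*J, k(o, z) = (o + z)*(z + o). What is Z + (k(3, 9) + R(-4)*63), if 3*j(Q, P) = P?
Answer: 19438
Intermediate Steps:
j(Q, P) = P/3
k(o, z) = (o + z)² (k(o, z) = (o + z)*(o + z) = (o + z)²)
R(J) = J²/3 (R(J) = (J/3)*J = J²/3)
Z = 18958 (Z = (25 + 2444) + 16489 = 2469 + 16489 = 18958)
Z + (k(3, 9) + R(-4)*63) = 18958 + ((3 + 9)² + ((⅓)*(-4)²)*63) = 18958 + (12² + ((⅓)*16)*63) = 18958 + (144 + (16/3)*63) = 18958 + (144 + 336) = 18958 + 480 = 19438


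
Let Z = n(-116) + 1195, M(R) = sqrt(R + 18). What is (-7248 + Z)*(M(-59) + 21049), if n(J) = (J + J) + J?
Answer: -134734649 - 6401*I*sqrt(41) ≈ -1.3473e+8 - 40986.0*I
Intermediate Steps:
M(R) = sqrt(18 + R)
n(J) = 3*J (n(J) = 2*J + J = 3*J)
Z = 847 (Z = 3*(-116) + 1195 = -348 + 1195 = 847)
(-7248 + Z)*(M(-59) + 21049) = (-7248 + 847)*(sqrt(18 - 59) + 21049) = -6401*(sqrt(-41) + 21049) = -6401*(I*sqrt(41) + 21049) = -6401*(21049 + I*sqrt(41)) = -134734649 - 6401*I*sqrt(41)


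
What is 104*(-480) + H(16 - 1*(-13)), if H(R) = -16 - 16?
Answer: -49952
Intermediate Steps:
H(R) = -32
104*(-480) + H(16 - 1*(-13)) = 104*(-480) - 32 = -49920 - 32 = -49952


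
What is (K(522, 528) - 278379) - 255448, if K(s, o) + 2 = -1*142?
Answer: -533971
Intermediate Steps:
K(s, o) = -144 (K(s, o) = -2 - 1*142 = -2 - 142 = -144)
(K(522, 528) - 278379) - 255448 = (-144 - 278379) - 255448 = -278523 - 255448 = -533971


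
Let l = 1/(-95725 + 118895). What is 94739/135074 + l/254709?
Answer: 139778098979936/199288433876805 ≈ 0.70139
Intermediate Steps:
l = 1/23170 ≈ 4.3159e-5
94739/135074 + l/254709 = 94739/135074 + (1/23170)/254709 = 94739*(1/135074) + (1/23170)*(1/254709) = 94739/135074 + 1/5901607530 = 139778098979936/199288433876805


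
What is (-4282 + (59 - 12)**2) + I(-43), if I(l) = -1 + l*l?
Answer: -225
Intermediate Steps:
I(l) = -1 + l**2
(-4282 + (59 - 12)**2) + I(-43) = (-4282 + (59 - 12)**2) + (-1 + (-43)**2) = (-4282 + 47**2) + (-1 + 1849) = (-4282 + 2209) + 1848 = -2073 + 1848 = -225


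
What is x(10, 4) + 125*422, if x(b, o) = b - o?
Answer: 52756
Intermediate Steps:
x(10, 4) + 125*422 = (10 - 1*4) + 125*422 = (10 - 4) + 52750 = 6 + 52750 = 52756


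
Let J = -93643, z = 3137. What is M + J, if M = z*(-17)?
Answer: -146972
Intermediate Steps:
M = -53329 (M = 3137*(-17) = -53329)
M + J = -53329 - 93643 = -146972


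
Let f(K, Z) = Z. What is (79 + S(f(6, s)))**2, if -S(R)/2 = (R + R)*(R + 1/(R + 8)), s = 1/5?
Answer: 6514265521/1050625 ≈ 6200.4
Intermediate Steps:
s = 1/5 ≈ 0.20000
S(R) = -4*R*(R + 1/(8 + R)) (S(R) = -2*(R + R)*(R + 1/(R + 8)) = -2*2*R*(R + 1/(8 + R)) = -4*R*(R + 1/(8 + R)))
(79 + S(f(6, s)))**2 = (79 - 4*1/5*(1 + (1/5)**2 + 8*(1/5))/(8 + 1/5))**2 = (79 - 4*1/5*(1 + 1/25 + 8/5)/41/5)**2 = (79 - 4*1/5*5/41*66/25)**2 = (79 - 264/1025)**2 = (80711/1025)**2 = 6514265521/1050625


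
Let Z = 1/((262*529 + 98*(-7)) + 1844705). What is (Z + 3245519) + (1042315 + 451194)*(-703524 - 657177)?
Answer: -4029105878820406929/1982617 ≈ -2.0322e+12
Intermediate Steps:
Z = 1/1982617 (Z = 1/((138598 - 686) + 1844705) = 1/(137912 + 1844705) = 1/1982617 ≈ 5.0438e-7)
(Z + 3245519) + (1042315 + 451194)*(-703524 - 657177) = (1/1982617 + 3245519) + (1042315 + 451194)*(-703524 - 657177) = 6434621143224/1982617 + 1493509*(-1360701) = 6434621143224/1982617 - 2032219189809 = -4029105878820406929/1982617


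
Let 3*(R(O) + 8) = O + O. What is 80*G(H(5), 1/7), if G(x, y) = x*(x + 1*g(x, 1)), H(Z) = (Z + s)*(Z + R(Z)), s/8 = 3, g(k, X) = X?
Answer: 74240/9 ≈ 8248.9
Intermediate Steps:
s = 24 (s = 8*3 = 24)
R(O) = -8 + 2*O/3 (R(O) = -8 + (O + O)/3 = -8 + (2*O)/3 = -8 + 2*O/3)
H(Z) = (-8 + 5*Z/3)*(24 + Z) (H(Z) = (Z + 24)*(Z + (-8 + 2*Z/3)) = (24 + Z)*(-8 + 5*Z/3) = (-8 + 5*Z/3)*(24 + Z))
G(x, y) = x*(1 + x) (G(x, y) = x*(x + 1*1) = x*(x + 1) = x*(1 + x))
80*G(H(5), 1/7) = 80*((-192 + 32*5 + (5/3)*5²)*(1 + (-192 + 32*5 + (5/3)*5²))) = 80*((-192 + 160 + (5/3)*25)*(1 + (-192 + 160 + (5/3)*25))) = 80*((-192 + 160 + 125/3)*(1 + (-192 + 160 + 125/3))) = 80*(29*(1 + 29/3)/3) = 80*((29/3)*(32/3)) = 80*(928/9) = 74240/9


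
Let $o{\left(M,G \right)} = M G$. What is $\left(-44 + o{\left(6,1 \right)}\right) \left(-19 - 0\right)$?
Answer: $722$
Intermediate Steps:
$o{\left(M,G \right)} = G M$
$\left(-44 + o{\left(6,1 \right)}\right) \left(-19 - 0\right) = \left(-44 + 1 \cdot 6\right) \left(-19 - 0\right) = \left(-44 + 6\right) \left(-19 + 0\right) = \left(-38\right) \left(-19\right) = 722$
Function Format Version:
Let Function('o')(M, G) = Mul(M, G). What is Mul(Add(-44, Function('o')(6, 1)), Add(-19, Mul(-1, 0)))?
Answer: 722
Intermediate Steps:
Function('o')(M, G) = Mul(G, M)
Mul(Add(-44, Function('o')(6, 1)), Add(-19, Mul(-1, 0))) = Mul(Add(-44, Mul(1, 6)), Add(-19, Mul(-1, 0))) = Mul(Add(-44, 6), Add(-19, 0)) = Mul(-38, -19) = 722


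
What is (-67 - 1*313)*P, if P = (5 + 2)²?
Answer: -18620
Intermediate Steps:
P = 49 (P = 7² = 49)
(-67 - 1*313)*P = (-67 - 1*313)*49 = (-67 - 313)*49 = -380*49 = -18620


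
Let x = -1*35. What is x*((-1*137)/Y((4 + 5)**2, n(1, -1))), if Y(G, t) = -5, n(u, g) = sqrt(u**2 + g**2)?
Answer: -959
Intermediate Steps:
n(u, g) = sqrt(g**2 + u**2)
x = -35
x*((-1*137)/Y((4 + 5)**2, n(1, -1))) = -35*(-1*137)/(-5) = -(-4795)*(-1)/5 = -35*137/5 = -959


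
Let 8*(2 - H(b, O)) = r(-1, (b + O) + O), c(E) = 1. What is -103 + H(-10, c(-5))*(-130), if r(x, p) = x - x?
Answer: -363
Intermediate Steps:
r(x, p) = 0
H(b, O) = 2 (H(b, O) = 2 - ⅛*0 = 2 + 0 = 2)
-103 + H(-10, c(-5))*(-130) = -103 + 2*(-130) = -103 - 260 = -363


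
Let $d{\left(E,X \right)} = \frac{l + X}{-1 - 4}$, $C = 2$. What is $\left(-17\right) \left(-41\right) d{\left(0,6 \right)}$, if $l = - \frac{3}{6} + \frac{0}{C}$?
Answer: $- \frac{7667}{10} \approx -766.7$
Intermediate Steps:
$l = - \frac{1}{2}$ ($l = - \frac{3}{6} + \frac{0}{2} = \left(-3\right) \frac{1}{6} + 0 \cdot \frac{1}{2} = - \frac{1}{2} + 0 = - \frac{1}{2} \approx -0.5$)
$d{\left(E,X \right)} = \frac{1}{10} - \frac{X}{5}$ ($d{\left(E,X \right)} = \frac{- \frac{1}{2} + X}{-1 - 4} = \frac{- \frac{1}{2} + X}{-5} = \left(- \frac{1}{2} + X\right) \left(- \frac{1}{5}\right) = \frac{1}{10} - \frac{X}{5}$)
$\left(-17\right) \left(-41\right) d{\left(0,6 \right)} = \left(-17\right) \left(-41\right) \left(\frac{1}{10} - \frac{6}{5}\right) = 697 \left(\frac{1}{10} - \frac{6}{5}\right) = 697 \left(- \frac{11}{10}\right) = - \frac{7667}{10}$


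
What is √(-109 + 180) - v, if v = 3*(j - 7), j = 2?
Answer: 15 + √71 ≈ 23.426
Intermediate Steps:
v = -15 (v = 3*(2 - 7) = 3*(-5) = -15)
√(-109 + 180) - v = √(-109 + 180) - 1*(-15) = √71 + 15 = 15 + √71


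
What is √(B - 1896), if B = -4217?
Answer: I*√6113 ≈ 78.186*I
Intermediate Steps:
√(B - 1896) = √(-4217 - 1896) = √(-6113) = I*√6113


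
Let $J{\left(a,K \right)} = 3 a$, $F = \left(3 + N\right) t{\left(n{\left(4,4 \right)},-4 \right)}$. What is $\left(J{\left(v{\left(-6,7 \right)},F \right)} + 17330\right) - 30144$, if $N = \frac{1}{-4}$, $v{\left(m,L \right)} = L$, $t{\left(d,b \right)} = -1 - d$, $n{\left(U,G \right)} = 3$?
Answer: $-12793$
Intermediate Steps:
$N = - \frac{1}{4} \approx -0.25$
$F = -11$ ($F = \left(3 - \frac{1}{4}\right) \left(-1 - 3\right) = \frac{11 \left(-1 - 3\right)}{4} = \frac{11}{4} \left(-4\right) = -11$)
$\left(J{\left(v{\left(-6,7 \right)},F \right)} + 17330\right) - 30144 = \left(3 \cdot 7 + 17330\right) - 30144 = \left(21 + 17330\right) - 30144 = 17351 - 30144 = -12793$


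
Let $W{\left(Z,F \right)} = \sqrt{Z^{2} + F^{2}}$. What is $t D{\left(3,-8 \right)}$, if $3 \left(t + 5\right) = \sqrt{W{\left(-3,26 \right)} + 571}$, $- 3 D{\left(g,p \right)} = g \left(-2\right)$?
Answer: $-10 + \frac{2 \sqrt{571 + \sqrt{685}}}{3} \approx 6.2914$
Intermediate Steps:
$D{\left(g,p \right)} = \frac{2 g}{3}$ ($D{\left(g,p \right)} = - \frac{g \left(-2\right)}{3} = - \frac{\left(-2\right) g}{3} = \frac{2 g}{3}$)
$W{\left(Z,F \right)} = \sqrt{F^{2} + Z^{2}}$
$t = -5 + \frac{\sqrt{571 + \sqrt{685}}}{3}$ ($t = -5 + \frac{\sqrt{\sqrt{26^{2} + \left(-3\right)^{2}} + 571}}{3} = -5 + \frac{\sqrt{\sqrt{676 + 9} + 571}}{3} = -5 + \frac{\sqrt{\sqrt{685} + 571}}{3} = -5 + \frac{\sqrt{571 + \sqrt{685}}}{3} \approx 3.1457$)
$t D{\left(3,-8 \right)} = \left(-5 + \frac{\sqrt{571 + \sqrt{685}}}{3}\right) \frac{2}{3} \cdot 3 = \left(-5 + \frac{\sqrt{571 + \sqrt{685}}}{3}\right) 2 = -10 + \frac{2 \sqrt{571 + \sqrt{685}}}{3}$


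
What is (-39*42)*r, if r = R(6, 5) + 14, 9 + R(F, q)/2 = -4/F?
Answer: 8736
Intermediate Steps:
R(F, q) = -18 - 8/F (R(F, q) = -18 + 2*(-4/F) = -18 - 8/F)
r = -16/3 (r = (-18 - 8/6) + 14 = (-18 - 8*⅙) + 14 = (-18 - 4/3) + 14 = -58/3 + 14 = -16/3 ≈ -5.3333)
(-39*42)*r = -39*42*(-16/3) = -1638*(-16/3) = 8736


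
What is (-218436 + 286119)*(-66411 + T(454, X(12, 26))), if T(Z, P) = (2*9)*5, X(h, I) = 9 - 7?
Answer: -4488804243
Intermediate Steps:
X(h, I) = 2
T(Z, P) = 90 (T(Z, P) = 18*5 = 90)
(-218436 + 286119)*(-66411 + T(454, X(12, 26))) = (-218436 + 286119)*(-66411 + 90) = 67683*(-66321) = -4488804243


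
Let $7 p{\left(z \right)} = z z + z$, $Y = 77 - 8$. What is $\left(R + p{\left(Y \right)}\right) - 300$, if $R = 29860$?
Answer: $30250$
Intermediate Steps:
$Y = 69$ ($Y = 77 - 8 = 69$)
$p{\left(z \right)} = \frac{z}{7} + \frac{z^{2}}{7}$ ($p{\left(z \right)} = \frac{z z + z}{7} = \frac{z^{2} + z}{7} = \frac{z + z^{2}}{7} = \frac{z}{7} + \frac{z^{2}}{7}$)
$\left(R + p{\left(Y \right)}\right) - 300 = \left(29860 + \frac{1}{7} \cdot 69 \left(1 + 69\right)\right) - 300 = \left(29860 + \frac{1}{7} \cdot 69 \cdot 70\right) - 300 = \left(29860 + 690\right) - 300 = 30550 - 300 = 30250$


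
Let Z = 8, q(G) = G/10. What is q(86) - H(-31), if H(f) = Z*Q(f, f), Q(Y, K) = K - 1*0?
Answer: 1283/5 ≈ 256.60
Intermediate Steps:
q(G) = G/10 (q(G) = G*(⅒) = G/10)
Q(Y, K) = K (Q(Y, K) = K + 0 = K)
H(f) = 8*f
q(86) - H(-31) = (⅒)*86 - 8*(-31) = 43/5 - 1*(-248) = 43/5 + 248 = 1283/5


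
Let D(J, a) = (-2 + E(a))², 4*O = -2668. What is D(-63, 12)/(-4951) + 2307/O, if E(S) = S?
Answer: -11488657/3302317 ≈ -3.4790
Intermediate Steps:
O = -667 (O = (¼)*(-2668) = -667)
D(J, a) = (-2 + a)²
D(-63, 12)/(-4951) + 2307/O = (-2 + 12)²/(-4951) + 2307/(-667) = 10²*(-1/4951) + 2307*(-1/667) = 100*(-1/4951) - 2307/667 = -100/4951 - 2307/667 = -11488657/3302317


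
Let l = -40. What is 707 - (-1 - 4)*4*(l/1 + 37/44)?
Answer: -838/11 ≈ -76.182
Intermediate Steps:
707 - (-1 - 4)*4*(l/1 + 37/44) = 707 - (-1 - 4)*4*(-40/1 + 37/44) = 707 - (-5*4)*(-40*1 + 37*(1/44)) = 707 - (-20)*(-40 + 37/44) = 707 - (-20)*(-1723)/44 = 707 - 1*8615/11 = 707 - 8615/11 = -838/11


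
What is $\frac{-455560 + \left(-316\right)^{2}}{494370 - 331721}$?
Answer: $- \frac{355704}{162649} \approx -2.1869$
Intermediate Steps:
$\frac{-455560 + \left(-316\right)^{2}}{494370 - 331721} = \frac{-455560 + 99856}{162649} = \left(-355704\right) \frac{1}{162649} = - \frac{355704}{162649}$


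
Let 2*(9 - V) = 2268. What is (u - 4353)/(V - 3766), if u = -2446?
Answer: 6799/4891 ≈ 1.3901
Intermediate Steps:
V = -1125 (V = 9 - ½*2268 = 9 - 1134 = -1125)
(u - 4353)/(V - 3766) = (-2446 - 4353)/(-1125 - 3766) = -6799/(-4891) = -6799*(-1/4891) = 6799/4891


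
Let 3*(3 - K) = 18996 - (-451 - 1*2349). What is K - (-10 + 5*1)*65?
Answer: -20812/3 ≈ -6937.3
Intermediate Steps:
K = -21787/3 (K = 3 - (18996 - (-451 - 1*2349))/3 = 3 - (18996 - (-451 - 2349))/3 = 3 - (18996 - 1*(-2800))/3 = 3 - (18996 + 2800)/3 = 3 - 1/3*21796 = 3 - 21796/3 = -21787/3 ≈ -7262.3)
K - (-10 + 5*1)*65 = -21787/3 - (-10 + 5*1)*65 = -21787/3 - (-10 + 5)*65 = -21787/3 - (-5)*65 = -21787/3 - 1*(-325) = -21787/3 + 325 = -20812/3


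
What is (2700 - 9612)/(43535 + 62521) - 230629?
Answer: -113238871/491 ≈ -2.3063e+5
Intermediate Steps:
(2700 - 9612)/(43535 + 62521) - 230629 = -6912/106056 - 230629 = -6912*1/106056 - 230629 = -32/491 - 230629 = -113238871/491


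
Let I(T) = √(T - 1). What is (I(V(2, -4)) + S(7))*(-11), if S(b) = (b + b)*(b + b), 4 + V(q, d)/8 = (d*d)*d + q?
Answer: -2156 - 253*I ≈ -2156.0 - 253.0*I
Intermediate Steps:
V(q, d) = -32 + 8*q + 8*d³ (V(q, d) = -32 + 8*((d*d)*d + q) = -32 + 8*(d²*d + q) = -32 + 8*(d³ + q) = -32 + 8*(q + d³) = -32 + (8*q + 8*d³) = -32 + 8*q + 8*d³)
S(b) = 4*b² (S(b) = (2*b)*(2*b) = 4*b²)
I(T) = √(-1 + T)
(I(V(2, -4)) + S(7))*(-11) = (√(-1 + (-32 + 8*2 + 8*(-4)³)) + 4*7²)*(-11) = (√(-1 + (-32 + 16 + 8*(-64))) + 4*49)*(-11) = (√(-1 + (-32 + 16 - 512)) + 196)*(-11) = (√(-1 - 528) + 196)*(-11) = (√(-529) + 196)*(-11) = (23*I + 196)*(-11) = (196 + 23*I)*(-11) = -2156 - 253*I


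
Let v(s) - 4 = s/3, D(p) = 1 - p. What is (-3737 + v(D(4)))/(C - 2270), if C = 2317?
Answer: -3734/47 ≈ -79.447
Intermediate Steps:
v(s) = 4 + s/3
(-3737 + v(D(4)))/(C - 2270) = (-3737 + (4 + (1 - 1*4)/3))/(2317 - 2270) = (-3737 + (4 + (1 - 4)/3))/47 = (-3737 + (4 + (⅓)*(-3)))*(1/47) = (-3737 + (4 - 1))*(1/47) = (-3737 + 3)*(1/47) = -3734*1/47 = -3734/47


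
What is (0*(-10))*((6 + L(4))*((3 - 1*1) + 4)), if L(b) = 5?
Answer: 0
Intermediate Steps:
(0*(-10))*((6 + L(4))*((3 - 1*1) + 4)) = (0*(-10))*((6 + 5)*((3 - 1*1) + 4)) = 0*(11*((3 - 1) + 4)) = 0*(11*(2 + 4)) = 0*(11*6) = 0*66 = 0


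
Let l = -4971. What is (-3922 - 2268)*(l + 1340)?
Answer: 22475890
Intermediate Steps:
(-3922 - 2268)*(l + 1340) = (-3922 - 2268)*(-4971 + 1340) = -6190*(-3631) = 22475890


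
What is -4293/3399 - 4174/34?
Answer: -2388898/19261 ≈ -124.03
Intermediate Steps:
-4293/3399 - 4174/34 = -4293*1/3399 - 4174*1/34 = -1431/1133 - 2087/17 = -2388898/19261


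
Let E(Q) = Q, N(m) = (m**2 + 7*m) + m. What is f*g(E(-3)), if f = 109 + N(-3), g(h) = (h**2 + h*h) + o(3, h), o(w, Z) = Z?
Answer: 1410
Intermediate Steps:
N(m) = m**2 + 8*m
g(h) = h + 2*h**2 (g(h) = (h**2 + h*h) + h = (h**2 + h**2) + h = 2*h**2 + h = h + 2*h**2)
f = 94 (f = 109 - 3*(8 - 3) = 109 - 3*5 = 109 - 15 = 94)
f*g(E(-3)) = 94*(-3*(1 + 2*(-3))) = 94*(-3*(1 - 6)) = 94*(-3*(-5)) = 94*15 = 1410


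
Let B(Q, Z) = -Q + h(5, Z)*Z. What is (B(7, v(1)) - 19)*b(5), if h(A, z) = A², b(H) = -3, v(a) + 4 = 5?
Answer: 3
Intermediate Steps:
v(a) = 1 (v(a) = -4 + 5 = 1)
B(Q, Z) = -Q + 25*Z (B(Q, Z) = -Q + 5²*Z = -Q + 25*Z)
(B(7, v(1)) - 19)*b(5) = ((-1*7 + 25*1) - 19)*(-3) = ((-7 + 25) - 19)*(-3) = (18 - 19)*(-3) = -1*(-3) = 3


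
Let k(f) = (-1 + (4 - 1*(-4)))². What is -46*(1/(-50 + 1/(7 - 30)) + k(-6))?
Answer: -2593296/1151 ≈ -2253.1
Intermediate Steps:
k(f) = 49 (k(f) = (-1 + (4 + 4))² = (-1 + 8)² = 7² = 49)
-46*(1/(-50 + 1/(7 - 30)) + k(-6)) = -46*(1/(-50 + 1/(7 - 30)) + 49) = -46*(1/(-50 + 1/(-23)) + 49) = -46*(1/(-50 - 1/23) + 49) = -46*(1/(-1151/23) + 49) = -46*(-23/1151 + 49) = -46*56376/1151 = -2593296/1151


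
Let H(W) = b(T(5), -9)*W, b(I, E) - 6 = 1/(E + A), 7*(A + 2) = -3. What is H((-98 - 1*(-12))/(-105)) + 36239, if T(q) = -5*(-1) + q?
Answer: 152224139/4200 ≈ 36244.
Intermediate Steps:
T(q) = 5 + q
A = -17/7 (A = -2 + (⅐)*(-3) = -2 - 3/7 = -17/7 ≈ -2.4286)
b(I, E) = 6 + 1/(-17/7 + E) (b(I, E) = 6 + 1/(E - 17/7) = 6 + 1/(-17/7 + E))
H(W) = 473*W/80 (H(W) = ((-95 + 42*(-9))/(-17 + 7*(-9)))*W = ((-95 - 378)/(-17 - 63))*W = (-473/(-80))*W = (-1/80*(-473))*W = 473*W/80)
H((-98 - 1*(-12))/(-105)) + 36239 = 473*((-98 - 1*(-12))/(-105))/80 + 36239 = 473*((-98 + 12)*(-1/105))/80 + 36239 = 473*(-86*(-1/105))/80 + 36239 = (473/80)*(86/105) + 36239 = 20339/4200 + 36239 = 152224139/4200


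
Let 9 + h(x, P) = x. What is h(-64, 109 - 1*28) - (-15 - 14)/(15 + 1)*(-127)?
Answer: -4851/16 ≈ -303.19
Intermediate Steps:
h(x, P) = -9 + x
h(-64, 109 - 1*28) - (-15 - 14)/(15 + 1)*(-127) = (-9 - 64) - (-15 - 14)/(15 + 1)*(-127) = -73 - (-29/16)*(-127) = -73 - (-29*1/16)*(-127) = -73 - (-29)*(-127)/16 = -73 - 1*3683/16 = -73 - 3683/16 = -4851/16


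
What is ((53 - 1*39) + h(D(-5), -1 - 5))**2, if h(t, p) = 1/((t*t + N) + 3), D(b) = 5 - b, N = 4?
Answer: 2247001/11449 ≈ 196.26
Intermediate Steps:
h(t, p) = 1/(7 + t**2) (h(t, p) = 1/((t*t + 4) + 3) = 1/((t**2 + 4) + 3) = 1/((4 + t**2) + 3) = 1/(7 + t**2))
((53 - 1*39) + h(D(-5), -1 - 5))**2 = ((53 - 1*39) + 1/(7 + (5 - 1*(-5))**2))**2 = ((53 - 39) + 1/(7 + (5 + 5)**2))**2 = (14 + 1/(7 + 10**2))**2 = (14 + 1/(7 + 100))**2 = (14 + 1/107)**2 = (1499/107)**2 = 2247001/11449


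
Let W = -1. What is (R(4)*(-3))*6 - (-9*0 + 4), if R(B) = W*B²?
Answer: 284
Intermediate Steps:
R(B) = -B²
(R(4)*(-3))*6 - (-9*0 + 4) = (-1*4²*(-3))*6 - (-9*0 + 4) = (-1*16*(-3))*6 - (0 + 4) = -16*(-3)*6 - 1*4 = 48*6 - 4 = 288 - 4 = 284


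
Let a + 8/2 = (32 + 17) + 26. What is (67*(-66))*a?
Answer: -313962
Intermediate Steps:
a = 71 (a = -4 + ((32 + 17) + 26) = -4 + (49 + 26) = -4 + 75 = 71)
(67*(-66))*a = (67*(-66))*71 = -4422*71 = -313962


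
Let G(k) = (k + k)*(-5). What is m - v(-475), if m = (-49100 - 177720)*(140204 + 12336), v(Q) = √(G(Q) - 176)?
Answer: -34599122800 - √4574 ≈ -3.4599e+10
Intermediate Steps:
G(k) = -10*k (G(k) = (2*k)*(-5) = -10*k)
v(Q) = √(-176 - 10*Q) (v(Q) = √(-10*Q - 176) = √(-176 - 10*Q))
m = -34599122800 (m = -226820*152540 = -34599122800)
m - v(-475) = -34599122800 - √(-176 - 10*(-475)) = -34599122800 - √(-176 + 4750) = -34599122800 - √4574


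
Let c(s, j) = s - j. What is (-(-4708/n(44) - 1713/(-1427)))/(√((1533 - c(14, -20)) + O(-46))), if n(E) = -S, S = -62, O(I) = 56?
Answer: 661211*√1555/13757707 ≈ 1.8952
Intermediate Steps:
n(E) = 62 (n(E) = -1*(-62) = 62)
(-(-4708/n(44) - 1713/(-1427)))/(√((1533 - c(14, -20)) + O(-46))) = (-(-4708/62 - 1713/(-1427)))/(√((1533 - (14 - 1*(-20))) + 56)) = (-(-4708*1/62 - 1713*(-1/1427)))/(√((1533 - (14 + 20)) + 56)) = (-(-2354/31 + 1713/1427))/(√((1533 - 1*34) + 56)) = (-1*(-3306055/44237))/(√((1533 - 34) + 56)) = 3306055/(44237*(√(1499 + 56))) = 3306055/(44237*(√1555)) = 3306055*(√1555/1555)/44237 = 661211*√1555/13757707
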